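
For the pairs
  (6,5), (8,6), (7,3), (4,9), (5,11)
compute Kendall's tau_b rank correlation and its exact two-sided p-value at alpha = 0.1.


Step 1: Enumerate the 10 unordered pairs (i,j) with i<j and classify each by sign(x_j-x_i) * sign(y_j-y_i).
  (1,2):dx=+2,dy=+1->C; (1,3):dx=+1,dy=-2->D; (1,4):dx=-2,dy=+4->D; (1,5):dx=-1,dy=+6->D
  (2,3):dx=-1,dy=-3->C; (2,4):dx=-4,dy=+3->D; (2,5):dx=-3,dy=+5->D; (3,4):dx=-3,dy=+6->D
  (3,5):dx=-2,dy=+8->D; (4,5):dx=+1,dy=+2->C
Step 2: C = 3, D = 7, total pairs = 10.
Step 3: tau = (C - D)/(n(n-1)/2) = (3 - 7)/10 = -0.400000.
Step 4: Exact two-sided p-value (enumerate n! = 120 permutations of y under H0): p = 0.483333.
Step 5: alpha = 0.1. fail to reject H0.

tau_b = -0.4000 (C=3, D=7), p = 0.483333, fail to reject H0.


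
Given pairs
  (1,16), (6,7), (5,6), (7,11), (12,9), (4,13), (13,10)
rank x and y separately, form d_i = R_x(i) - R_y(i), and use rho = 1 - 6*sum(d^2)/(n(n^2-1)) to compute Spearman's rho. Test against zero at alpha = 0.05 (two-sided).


Step 1: Rank x and y separately (midranks; no ties here).
rank(x): 1->1, 6->4, 5->3, 7->5, 12->6, 4->2, 13->7
rank(y): 16->7, 7->2, 6->1, 11->5, 9->3, 13->6, 10->4
Step 2: d_i = R_x(i) - R_y(i); compute d_i^2.
  (1-7)^2=36, (4-2)^2=4, (3-1)^2=4, (5-5)^2=0, (6-3)^2=9, (2-6)^2=16, (7-4)^2=9
sum(d^2) = 78.
Step 3: rho = 1 - 6*78 / (7*(7^2 - 1)) = 1 - 468/336 = -0.392857.
Step 4: Under H0, t = rho * sqrt((n-2)/(1-rho^2)) = -0.9553 ~ t(5).
Step 5: Two-sided p-value from the t-distribution with 5 df = 0.383317.
Step 6: alpha = 0.05. fail to reject H0.

rho = -0.3929, p = 0.383317, fail to reject H0 at alpha = 0.05.


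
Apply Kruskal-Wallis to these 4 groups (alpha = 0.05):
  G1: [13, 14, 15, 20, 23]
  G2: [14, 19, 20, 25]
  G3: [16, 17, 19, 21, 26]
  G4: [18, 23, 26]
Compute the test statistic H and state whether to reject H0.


Step 1: Combine all N = 17 observations and assign midranks.
sorted (value, group, rank): (13,G1,1), (14,G1,2.5), (14,G2,2.5), (15,G1,4), (16,G3,5), (17,G3,6), (18,G4,7), (19,G2,8.5), (19,G3,8.5), (20,G1,10.5), (20,G2,10.5), (21,G3,12), (23,G1,13.5), (23,G4,13.5), (25,G2,15), (26,G3,16.5), (26,G4,16.5)
Step 2: Sum ranks within each group.
R_1 = 31.5 (n_1 = 5)
R_2 = 36.5 (n_2 = 4)
R_3 = 48 (n_3 = 5)
R_4 = 37 (n_4 = 3)
Step 3: H = 12/(N(N+1)) * sum(R_i^2/n_i) - 3(N+1)
     = 12/(17*18) * (31.5^2/5 + 36.5^2/4 + 48^2/5 + 37^2/3) - 3*18
     = 0.039216 * 1448.65 - 54
     = 2.809641.
Step 4: Ties present; correction factor C = 1 - 30/(17^3 - 17) = 0.993873. Corrected H = 2.809641 / 0.993873 = 2.826963.
Step 5: Under H0, H ~ chi^2(3); p-value = 0.419081.
Step 6: alpha = 0.05. fail to reject H0.

H = 2.8270, df = 3, p = 0.419081, fail to reject H0.


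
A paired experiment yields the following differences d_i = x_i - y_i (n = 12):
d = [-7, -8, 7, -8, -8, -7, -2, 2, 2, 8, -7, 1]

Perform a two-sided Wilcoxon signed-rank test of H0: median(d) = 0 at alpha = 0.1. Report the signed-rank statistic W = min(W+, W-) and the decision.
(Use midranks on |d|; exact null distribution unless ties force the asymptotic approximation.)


Step 1: Drop any zero differences (none here) and take |d_i|.
|d| = [7, 8, 7, 8, 8, 7, 2, 2, 2, 8, 7, 1]
Step 2: Midrank |d_i| (ties get averaged ranks).
ranks: |7|->6.5, |8|->10.5, |7|->6.5, |8|->10.5, |8|->10.5, |7|->6.5, |2|->3, |2|->3, |2|->3, |8|->10.5, |7|->6.5, |1|->1
Step 3: Attach original signs; sum ranks with positive sign and with negative sign.
W+ = 6.5 + 3 + 3 + 10.5 + 1 = 24
W- = 6.5 + 10.5 + 10.5 + 10.5 + 6.5 + 3 + 6.5 = 54
(Check: W+ + W- = 78 should equal n(n+1)/2 = 78.)
Step 4: Test statistic W = min(W+, W-) = 24.
Step 5: Ties in |d|, so use the tie-corrected normal approximation.
        E[W] = n(n+1)/4 = 12*13/4 = 39.
        Tie groups: |d|=2 (t=3), |d|=7 (t=4), |d|=8 (t=4); sum(t^3 - t) = 144.
        Var[W] = n(n+1)(2n+1)/24 - sum(t^3-t)/48 = 3900/24 - 144/48 = 159.5.
        z = (W - E[W]) / sqrt(Var[W]) = (24 - 39) / 12.6293 = -1.1877.
        Two-sided p = 2*Phi(z) = 0.234947.
Step 6: alpha = 0.1. fail to reject H0.

W+ = 24, W- = 54, W = min = 24, p = 0.234947, fail to reject H0.


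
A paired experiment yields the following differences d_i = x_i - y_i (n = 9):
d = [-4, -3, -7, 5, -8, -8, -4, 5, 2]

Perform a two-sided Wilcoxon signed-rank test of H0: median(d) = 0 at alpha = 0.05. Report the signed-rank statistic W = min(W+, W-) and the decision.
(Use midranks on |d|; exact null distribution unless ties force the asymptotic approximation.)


Step 1: Drop any zero differences (none here) and take |d_i|.
|d| = [4, 3, 7, 5, 8, 8, 4, 5, 2]
Step 2: Midrank |d_i| (ties get averaged ranks).
ranks: |4|->3.5, |3|->2, |7|->7, |5|->5.5, |8|->8.5, |8|->8.5, |4|->3.5, |5|->5.5, |2|->1
Step 3: Attach original signs; sum ranks with positive sign and with negative sign.
W+ = 5.5 + 5.5 + 1 = 12
W- = 3.5 + 2 + 7 + 8.5 + 8.5 + 3.5 = 33
(Check: W+ + W- = 45 should equal n(n+1)/2 = 45.)
Step 4: Test statistic W = min(W+, W-) = 12.
Step 5: Ties in |d|, so use the tie-corrected normal approximation.
        E[W] = n(n+1)/4 = 9*10/4 = 22.5.
        Tie groups: |d|=4 (t=2), |d|=5 (t=2), |d|=8 (t=2); sum(t^3 - t) = 18.
        Var[W] = n(n+1)(2n+1)/24 - sum(t^3-t)/48 = 1710/24 - 18/48 = 70.875.
        z = (W - E[W]) / sqrt(Var[W]) = (12 - 22.5) / 8.4187 = -1.2472.
        Two-sided p = 2*Phi(z) = 0.212317.
Step 6: alpha = 0.05. fail to reject H0.

W+ = 12, W- = 33, W = min = 12, p = 0.212317, fail to reject H0.


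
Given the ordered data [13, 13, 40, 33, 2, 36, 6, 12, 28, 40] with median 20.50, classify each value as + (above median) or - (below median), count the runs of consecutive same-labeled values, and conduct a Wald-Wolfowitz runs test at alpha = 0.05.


Step 1: Compute median = 20.50; label A = above, B = below.
Labels in order: BBAABABBAA  (n_A = 5, n_B = 5)
Step 2: Count runs R = 6.
Step 3: Under H0 (random ordering), E[R] = 2*n_A*n_B/(n_A+n_B) + 1 = 2*5*5/10 + 1 = 6.0000.
        Var[R] = 2*n_A*n_B*(2*n_A*n_B - n_A - n_B) / ((n_A+n_B)^2 * (n_A+n_B-1)) = 2000/900 = 2.2222.
        SD[R] = 1.4907.
Step 4: R = E[R], so z = 0 with no continuity correction.
Step 5: Two-sided p-value via normal approximation = 2*(1 - Phi(|z|)) = 1.000000.
Step 6: alpha = 0.05. fail to reject H0.

R = 6, z = 0.0000, p = 1.000000, fail to reject H0.


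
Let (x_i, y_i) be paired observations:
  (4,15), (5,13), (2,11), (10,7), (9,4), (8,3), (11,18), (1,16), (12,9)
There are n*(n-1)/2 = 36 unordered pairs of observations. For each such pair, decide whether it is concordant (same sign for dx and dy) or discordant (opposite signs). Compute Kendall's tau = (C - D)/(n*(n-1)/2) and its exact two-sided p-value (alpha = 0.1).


Step 1: Enumerate the 36 unordered pairs (i,j) with i<j and classify each by sign(x_j-x_i) * sign(y_j-y_i).
  (1,2):dx=+1,dy=-2->D; (1,3):dx=-2,dy=-4->C; (1,4):dx=+6,dy=-8->D; (1,5):dx=+5,dy=-11->D
  (1,6):dx=+4,dy=-12->D; (1,7):dx=+7,dy=+3->C; (1,8):dx=-3,dy=+1->D; (1,9):dx=+8,dy=-6->D
  (2,3):dx=-3,dy=-2->C; (2,4):dx=+5,dy=-6->D; (2,5):dx=+4,dy=-9->D; (2,6):dx=+3,dy=-10->D
  (2,7):dx=+6,dy=+5->C; (2,8):dx=-4,dy=+3->D; (2,9):dx=+7,dy=-4->D; (3,4):dx=+8,dy=-4->D
  (3,5):dx=+7,dy=-7->D; (3,6):dx=+6,dy=-8->D; (3,7):dx=+9,dy=+7->C; (3,8):dx=-1,dy=+5->D
  (3,9):dx=+10,dy=-2->D; (4,5):dx=-1,dy=-3->C; (4,6):dx=-2,dy=-4->C; (4,7):dx=+1,dy=+11->C
  (4,8):dx=-9,dy=+9->D; (4,9):dx=+2,dy=+2->C; (5,6):dx=-1,dy=-1->C; (5,7):dx=+2,dy=+14->C
  (5,8):dx=-8,dy=+12->D; (5,9):dx=+3,dy=+5->C; (6,7):dx=+3,dy=+15->C; (6,8):dx=-7,dy=+13->D
  (6,9):dx=+4,dy=+6->C; (7,8):dx=-10,dy=-2->C; (7,9):dx=+1,dy=-9->D; (8,9):dx=+11,dy=-7->D
Step 2: C = 15, D = 21, total pairs = 36.
Step 3: tau = (C - D)/(n(n-1)/2) = (15 - 21)/36 = -0.166667.
Step 4: Exact two-sided p-value (enumerate n! = 362880 permutations of y under H0): p = 0.612202.
Step 5: alpha = 0.1. fail to reject H0.

tau_b = -0.1667 (C=15, D=21), p = 0.612202, fail to reject H0.


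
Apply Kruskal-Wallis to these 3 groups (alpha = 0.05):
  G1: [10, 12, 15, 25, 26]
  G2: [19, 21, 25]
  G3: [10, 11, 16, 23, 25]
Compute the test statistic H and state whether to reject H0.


Step 1: Combine all N = 13 observations and assign midranks.
sorted (value, group, rank): (10,G1,1.5), (10,G3,1.5), (11,G3,3), (12,G1,4), (15,G1,5), (16,G3,6), (19,G2,7), (21,G2,8), (23,G3,9), (25,G1,11), (25,G2,11), (25,G3,11), (26,G1,13)
Step 2: Sum ranks within each group.
R_1 = 34.5 (n_1 = 5)
R_2 = 26 (n_2 = 3)
R_3 = 30.5 (n_3 = 5)
Step 3: H = 12/(N(N+1)) * sum(R_i^2/n_i) - 3(N+1)
     = 12/(13*14) * (34.5^2/5 + 26^2/3 + 30.5^2/5) - 3*14
     = 0.065934 * 649.433 - 42
     = 0.819780.
Step 4: Ties present; correction factor C = 1 - 30/(13^3 - 13) = 0.986264. Corrected H = 0.819780 / 0.986264 = 0.831198.
Step 5: Under H0, H ~ chi^2(2); p-value = 0.659945.
Step 6: alpha = 0.05. fail to reject H0.

H = 0.8312, df = 2, p = 0.659945, fail to reject H0.


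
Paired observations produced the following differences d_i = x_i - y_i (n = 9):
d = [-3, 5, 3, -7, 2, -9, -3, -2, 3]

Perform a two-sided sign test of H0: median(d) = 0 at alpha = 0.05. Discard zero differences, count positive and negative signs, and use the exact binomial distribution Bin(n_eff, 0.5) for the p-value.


Step 1: Discard zero differences. Original n = 9; n_eff = number of nonzero differences = 9.
Nonzero differences (with sign): -3, +5, +3, -7, +2, -9, -3, -2, +3
Step 2: Count signs: positive = 4, negative = 5.
Step 3: Under H0: P(positive) = 0.5, so the number of positives S ~ Bin(9, 0.5).
Step 4: Two-sided exact p-value = sum of Bin(9,0.5) probabilities at or below the observed probability = 1.000000.
Step 5: alpha = 0.05. fail to reject H0.

n_eff = 9, pos = 4, neg = 5, p = 1.000000, fail to reject H0.


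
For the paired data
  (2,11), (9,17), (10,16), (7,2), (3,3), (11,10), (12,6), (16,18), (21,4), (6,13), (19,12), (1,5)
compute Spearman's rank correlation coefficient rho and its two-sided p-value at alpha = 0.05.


Step 1: Rank x and y separately (midranks; no ties here).
rank(x): 2->2, 9->6, 10->7, 7->5, 3->3, 11->8, 12->9, 16->10, 21->12, 6->4, 19->11, 1->1
rank(y): 11->7, 17->11, 16->10, 2->1, 3->2, 10->6, 6->5, 18->12, 4->3, 13->9, 12->8, 5->4
Step 2: d_i = R_x(i) - R_y(i); compute d_i^2.
  (2-7)^2=25, (6-11)^2=25, (7-10)^2=9, (5-1)^2=16, (3-2)^2=1, (8-6)^2=4, (9-5)^2=16, (10-12)^2=4, (12-3)^2=81, (4-9)^2=25, (11-8)^2=9, (1-4)^2=9
sum(d^2) = 224.
Step 3: rho = 1 - 6*224 / (12*(12^2 - 1)) = 1 - 1344/1716 = 0.216783.
Step 4: Under H0, t = rho * sqrt((n-2)/(1-rho^2)) = 0.7022 ~ t(10).
Step 5: Two-sided p-value from the t-distribution with 10 df = 0.498556.
Step 6: alpha = 0.05. fail to reject H0.

rho = 0.2168, p = 0.498556, fail to reject H0 at alpha = 0.05.


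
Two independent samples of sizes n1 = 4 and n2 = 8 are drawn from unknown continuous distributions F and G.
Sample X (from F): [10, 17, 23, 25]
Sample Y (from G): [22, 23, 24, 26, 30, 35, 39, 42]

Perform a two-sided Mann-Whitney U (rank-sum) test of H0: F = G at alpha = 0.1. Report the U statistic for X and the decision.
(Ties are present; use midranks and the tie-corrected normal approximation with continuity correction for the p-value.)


Step 1: Combine and sort all 12 observations; assign midranks.
sorted (value, group): (10,X), (17,X), (22,Y), (23,X), (23,Y), (24,Y), (25,X), (26,Y), (30,Y), (35,Y), (39,Y), (42,Y)
ranks: 10->1, 17->2, 22->3, 23->4.5, 23->4.5, 24->6, 25->7, 26->8, 30->9, 35->10, 39->11, 42->12
Step 2: Rank sum for X: R1 = 1 + 2 + 4.5 + 7 = 14.5.
Step 3: U_X = R1 - n1(n1+1)/2 = 14.5 - 4*5/2 = 14.5 - 10 = 4.5.
       U_Y = n1*n2 - U_X = 32 - 4.5 = 27.5.
Step 4: Ties are present, so use the tie-corrected normal approximation (with continuity correction) for the p-value.
Step 5: p-value = 0.061271; compare to alpha = 0.1. reject H0.

U_X = 4.5, p = 0.061271, reject H0 at alpha = 0.1.


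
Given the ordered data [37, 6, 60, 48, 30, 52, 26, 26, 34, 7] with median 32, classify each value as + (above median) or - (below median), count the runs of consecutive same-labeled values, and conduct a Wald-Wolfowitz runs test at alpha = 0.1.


Step 1: Compute median = 32; label A = above, B = below.
Labels in order: ABAABABBAB  (n_A = 5, n_B = 5)
Step 2: Count runs R = 8.
Step 3: Under H0 (random ordering), E[R] = 2*n_A*n_B/(n_A+n_B) + 1 = 2*5*5/10 + 1 = 6.0000.
        Var[R] = 2*n_A*n_B*(2*n_A*n_B - n_A - n_B) / ((n_A+n_B)^2 * (n_A+n_B-1)) = 2000/900 = 2.2222.
        SD[R] = 1.4907.
Step 4: Continuity-corrected z = (R - 0.5 - E[R]) / SD[R] = (8 - 0.5 - 6.0000) / 1.4907 = 1.0062.
Step 5: Two-sided p-value via normal approximation = 2*(1 - Phi(|z|)) = 0.314305.
Step 6: alpha = 0.1. fail to reject H0.

R = 8, z = 1.0062, p = 0.314305, fail to reject H0.


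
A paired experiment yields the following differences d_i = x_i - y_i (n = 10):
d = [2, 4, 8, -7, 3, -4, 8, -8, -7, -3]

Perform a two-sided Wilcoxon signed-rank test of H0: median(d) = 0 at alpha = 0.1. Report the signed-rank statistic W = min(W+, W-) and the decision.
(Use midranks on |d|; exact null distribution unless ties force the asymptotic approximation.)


Step 1: Drop any zero differences (none here) and take |d_i|.
|d| = [2, 4, 8, 7, 3, 4, 8, 8, 7, 3]
Step 2: Midrank |d_i| (ties get averaged ranks).
ranks: |2|->1, |4|->4.5, |8|->9, |7|->6.5, |3|->2.5, |4|->4.5, |8|->9, |8|->9, |7|->6.5, |3|->2.5
Step 3: Attach original signs; sum ranks with positive sign and with negative sign.
W+ = 1 + 4.5 + 9 + 2.5 + 9 = 26
W- = 6.5 + 4.5 + 9 + 6.5 + 2.5 = 29
(Check: W+ + W- = 55 should equal n(n+1)/2 = 55.)
Step 4: Test statistic W = min(W+, W-) = 26.
Step 5: Ties in |d|, so use the tie-corrected normal approximation.
        E[W] = n(n+1)/4 = 10*11/4 = 27.5.
        Tie groups: |d|=3 (t=2), |d|=4 (t=2), |d|=7 (t=2), |d|=8 (t=3); sum(t^3 - t) = 42.
        Var[W] = n(n+1)(2n+1)/24 - sum(t^3-t)/48 = 2310/24 - 42/48 = 95.375.
        z = (W - E[W]) / sqrt(Var[W]) = (26 - 27.5) / 9.7660 = -0.1536.
        Two-sided p = 2*Phi(z) = 0.877930.
Step 6: alpha = 0.1. fail to reject H0.

W+ = 26, W- = 29, W = min = 26, p = 0.877930, fail to reject H0.


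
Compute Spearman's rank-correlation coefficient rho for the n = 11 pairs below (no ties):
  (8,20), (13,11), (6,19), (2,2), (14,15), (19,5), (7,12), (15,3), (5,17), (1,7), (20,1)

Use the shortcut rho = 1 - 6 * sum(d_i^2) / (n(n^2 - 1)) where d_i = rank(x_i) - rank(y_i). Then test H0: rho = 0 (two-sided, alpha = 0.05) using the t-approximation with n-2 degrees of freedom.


Step 1: Rank x and y separately (midranks; no ties here).
rank(x): 8->6, 13->7, 6->4, 2->2, 14->8, 19->10, 7->5, 15->9, 5->3, 1->1, 20->11
rank(y): 20->11, 11->6, 19->10, 2->2, 15->8, 5->4, 12->7, 3->3, 17->9, 7->5, 1->1
Step 2: d_i = R_x(i) - R_y(i); compute d_i^2.
  (6-11)^2=25, (7-6)^2=1, (4-10)^2=36, (2-2)^2=0, (8-8)^2=0, (10-4)^2=36, (5-7)^2=4, (9-3)^2=36, (3-9)^2=36, (1-5)^2=16, (11-1)^2=100
sum(d^2) = 290.
Step 3: rho = 1 - 6*290 / (11*(11^2 - 1)) = 1 - 1740/1320 = -0.318182.
Step 4: Under H0, t = rho * sqrt((n-2)/(1-rho^2)) = -1.0069 ~ t(9).
Step 5: Two-sided p-value from the t-distribution with 9 df = 0.340298.
Step 6: alpha = 0.05. fail to reject H0.

rho = -0.3182, p = 0.340298, fail to reject H0 at alpha = 0.05.


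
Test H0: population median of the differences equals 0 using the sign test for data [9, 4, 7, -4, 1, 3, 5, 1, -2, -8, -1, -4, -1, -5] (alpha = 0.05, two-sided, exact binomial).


Step 1: Discard zero differences. Original n = 14; n_eff = number of nonzero differences = 14.
Nonzero differences (with sign): +9, +4, +7, -4, +1, +3, +5, +1, -2, -8, -1, -4, -1, -5
Step 2: Count signs: positive = 7, negative = 7.
Step 3: Under H0: P(positive) = 0.5, so the number of positives S ~ Bin(14, 0.5).
Step 4: Two-sided exact p-value = sum of Bin(14,0.5) probabilities at or below the observed probability = 1.000000.
Step 5: alpha = 0.05. fail to reject H0.

n_eff = 14, pos = 7, neg = 7, p = 1.000000, fail to reject H0.


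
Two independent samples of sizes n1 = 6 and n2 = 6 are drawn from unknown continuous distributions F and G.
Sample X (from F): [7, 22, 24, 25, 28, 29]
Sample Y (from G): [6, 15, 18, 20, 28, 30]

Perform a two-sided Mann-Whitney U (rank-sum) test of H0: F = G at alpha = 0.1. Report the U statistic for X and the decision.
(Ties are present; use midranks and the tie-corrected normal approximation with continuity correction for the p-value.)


Step 1: Combine and sort all 12 observations; assign midranks.
sorted (value, group): (6,Y), (7,X), (15,Y), (18,Y), (20,Y), (22,X), (24,X), (25,X), (28,X), (28,Y), (29,X), (30,Y)
ranks: 6->1, 7->2, 15->3, 18->4, 20->5, 22->6, 24->7, 25->8, 28->9.5, 28->9.5, 29->11, 30->12
Step 2: Rank sum for X: R1 = 2 + 6 + 7 + 8 + 9.5 + 11 = 43.5.
Step 3: U_X = R1 - n1(n1+1)/2 = 43.5 - 6*7/2 = 43.5 - 21 = 22.5.
       U_Y = n1*n2 - U_X = 36 - 22.5 = 13.5.
Step 4: Ties are present, so use the tie-corrected normal approximation (with continuity correction) for the p-value.
Step 5: p-value = 0.521110; compare to alpha = 0.1. fail to reject H0.

U_X = 22.5, p = 0.521110, fail to reject H0 at alpha = 0.1.


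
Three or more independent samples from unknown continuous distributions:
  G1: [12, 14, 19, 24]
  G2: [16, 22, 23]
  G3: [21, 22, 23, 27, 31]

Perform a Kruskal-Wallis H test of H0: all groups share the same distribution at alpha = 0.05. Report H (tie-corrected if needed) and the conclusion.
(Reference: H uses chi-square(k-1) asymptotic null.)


Step 1: Combine all N = 12 observations and assign midranks.
sorted (value, group, rank): (12,G1,1), (14,G1,2), (16,G2,3), (19,G1,4), (21,G3,5), (22,G2,6.5), (22,G3,6.5), (23,G2,8.5), (23,G3,8.5), (24,G1,10), (27,G3,11), (31,G3,12)
Step 2: Sum ranks within each group.
R_1 = 17 (n_1 = 4)
R_2 = 18 (n_2 = 3)
R_3 = 43 (n_3 = 5)
Step 3: H = 12/(N(N+1)) * sum(R_i^2/n_i) - 3(N+1)
     = 12/(12*13) * (17^2/4 + 18^2/3 + 43^2/5) - 3*13
     = 0.076923 * 550.05 - 39
     = 3.311538.
Step 4: Ties present; correction factor C = 1 - 12/(12^3 - 12) = 0.993007. Corrected H = 3.311538 / 0.993007 = 3.334859.
Step 5: Under H0, H ~ chi^2(2); p-value = 0.188732.
Step 6: alpha = 0.05. fail to reject H0.

H = 3.3349, df = 2, p = 0.188732, fail to reject H0.


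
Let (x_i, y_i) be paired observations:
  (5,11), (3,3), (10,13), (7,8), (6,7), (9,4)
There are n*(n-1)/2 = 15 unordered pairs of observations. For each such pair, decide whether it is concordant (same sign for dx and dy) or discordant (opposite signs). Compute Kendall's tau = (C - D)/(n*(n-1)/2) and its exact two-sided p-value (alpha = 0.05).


Step 1: Enumerate the 15 unordered pairs (i,j) with i<j and classify each by sign(x_j-x_i) * sign(y_j-y_i).
  (1,2):dx=-2,dy=-8->C; (1,3):dx=+5,dy=+2->C; (1,4):dx=+2,dy=-3->D; (1,5):dx=+1,dy=-4->D
  (1,6):dx=+4,dy=-7->D; (2,3):dx=+7,dy=+10->C; (2,4):dx=+4,dy=+5->C; (2,5):dx=+3,dy=+4->C
  (2,6):dx=+6,dy=+1->C; (3,4):dx=-3,dy=-5->C; (3,5):dx=-4,dy=-6->C; (3,6):dx=-1,dy=-9->C
  (4,5):dx=-1,dy=-1->C; (4,6):dx=+2,dy=-4->D; (5,6):dx=+3,dy=-3->D
Step 2: C = 10, D = 5, total pairs = 15.
Step 3: tau = (C - D)/(n(n-1)/2) = (10 - 5)/15 = 0.333333.
Step 4: Exact two-sided p-value (enumerate n! = 720 permutations of y under H0): p = 0.469444.
Step 5: alpha = 0.05. fail to reject H0.

tau_b = 0.3333 (C=10, D=5), p = 0.469444, fail to reject H0.


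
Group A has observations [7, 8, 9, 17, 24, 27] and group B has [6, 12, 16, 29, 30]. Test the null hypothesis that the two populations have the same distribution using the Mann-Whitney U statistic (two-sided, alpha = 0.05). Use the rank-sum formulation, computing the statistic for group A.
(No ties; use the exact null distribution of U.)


Step 1: Combine and sort all 11 observations; assign midranks.
sorted (value, group): (6,Y), (7,X), (8,X), (9,X), (12,Y), (16,Y), (17,X), (24,X), (27,X), (29,Y), (30,Y)
ranks: 6->1, 7->2, 8->3, 9->4, 12->5, 16->6, 17->7, 24->8, 27->9, 29->10, 30->11
Step 2: Rank sum for X: R1 = 2 + 3 + 4 + 7 + 8 + 9 = 33.
Step 3: U_X = R1 - n1(n1+1)/2 = 33 - 6*7/2 = 33 - 21 = 12.
       U_Y = n1*n2 - U_X = 30 - 12 = 18.
Step 4: No ties, so the exact null distribution of U (based on enumerating the C(11,6) = 462 equally likely rank assignments) gives the two-sided p-value.
Step 5: p-value = 0.662338; compare to alpha = 0.05. fail to reject H0.

U_X = 12, p = 0.662338, fail to reject H0 at alpha = 0.05.


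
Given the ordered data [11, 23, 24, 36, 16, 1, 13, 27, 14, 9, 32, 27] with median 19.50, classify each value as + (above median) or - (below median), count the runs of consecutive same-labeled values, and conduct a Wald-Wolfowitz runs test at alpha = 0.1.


Step 1: Compute median = 19.50; label A = above, B = below.
Labels in order: BAAABBBABBAA  (n_A = 6, n_B = 6)
Step 2: Count runs R = 6.
Step 3: Under H0 (random ordering), E[R] = 2*n_A*n_B/(n_A+n_B) + 1 = 2*6*6/12 + 1 = 7.0000.
        Var[R] = 2*n_A*n_B*(2*n_A*n_B - n_A - n_B) / ((n_A+n_B)^2 * (n_A+n_B-1)) = 4320/1584 = 2.7273.
        SD[R] = 1.6514.
Step 4: Continuity-corrected z = (R + 0.5 - E[R]) / SD[R] = (6 + 0.5 - 7.0000) / 1.6514 = -0.3028.
Step 5: Two-sided p-value via normal approximation = 2*(1 - Phi(|z|)) = 0.762069.
Step 6: alpha = 0.1. fail to reject H0.

R = 6, z = -0.3028, p = 0.762069, fail to reject H0.


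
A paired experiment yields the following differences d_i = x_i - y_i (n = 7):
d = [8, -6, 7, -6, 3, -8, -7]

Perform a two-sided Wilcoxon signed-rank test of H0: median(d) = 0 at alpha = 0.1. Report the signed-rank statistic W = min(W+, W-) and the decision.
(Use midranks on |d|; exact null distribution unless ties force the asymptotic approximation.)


Step 1: Drop any zero differences (none here) and take |d_i|.
|d| = [8, 6, 7, 6, 3, 8, 7]
Step 2: Midrank |d_i| (ties get averaged ranks).
ranks: |8|->6.5, |6|->2.5, |7|->4.5, |6|->2.5, |3|->1, |8|->6.5, |7|->4.5
Step 3: Attach original signs; sum ranks with positive sign and with negative sign.
W+ = 6.5 + 4.5 + 1 = 12
W- = 2.5 + 2.5 + 6.5 + 4.5 = 16
(Check: W+ + W- = 28 should equal n(n+1)/2 = 28.)
Step 4: Test statistic W = min(W+, W-) = 12.
Step 5: Ties in |d|, so use the tie-corrected normal approximation.
        E[W] = n(n+1)/4 = 7*8/4 = 14.
        Tie groups: |d|=6 (t=2), |d|=7 (t=2), |d|=8 (t=2); sum(t^3 - t) = 18.
        Var[W] = n(n+1)(2n+1)/24 - sum(t^3-t)/48 = 840/24 - 18/48 = 34.625.
        z = (W - E[W]) / sqrt(Var[W]) = (12 - 14) / 5.8843 = -0.3399.
        Two-sided p = 2*Phi(z) = 0.733941.
Step 6: alpha = 0.1. fail to reject H0.

W+ = 12, W- = 16, W = min = 12, p = 0.733941, fail to reject H0.


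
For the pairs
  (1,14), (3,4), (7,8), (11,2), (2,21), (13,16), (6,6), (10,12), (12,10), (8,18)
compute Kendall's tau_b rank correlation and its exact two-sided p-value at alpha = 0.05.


Step 1: Enumerate the 45 unordered pairs (i,j) with i<j and classify each by sign(x_j-x_i) * sign(y_j-y_i).
  (1,2):dx=+2,dy=-10->D; (1,3):dx=+6,dy=-6->D; (1,4):dx=+10,dy=-12->D; (1,5):dx=+1,dy=+7->C
  (1,6):dx=+12,dy=+2->C; (1,7):dx=+5,dy=-8->D; (1,8):dx=+9,dy=-2->D; (1,9):dx=+11,dy=-4->D
  (1,10):dx=+7,dy=+4->C; (2,3):dx=+4,dy=+4->C; (2,4):dx=+8,dy=-2->D; (2,5):dx=-1,dy=+17->D
  (2,6):dx=+10,dy=+12->C; (2,7):dx=+3,dy=+2->C; (2,8):dx=+7,dy=+8->C; (2,9):dx=+9,dy=+6->C
  (2,10):dx=+5,dy=+14->C; (3,4):dx=+4,dy=-6->D; (3,5):dx=-5,dy=+13->D; (3,6):dx=+6,dy=+8->C
  (3,7):dx=-1,dy=-2->C; (3,8):dx=+3,dy=+4->C; (3,9):dx=+5,dy=+2->C; (3,10):dx=+1,dy=+10->C
  (4,5):dx=-9,dy=+19->D; (4,6):dx=+2,dy=+14->C; (4,7):dx=-5,dy=+4->D; (4,8):dx=-1,dy=+10->D
  (4,9):dx=+1,dy=+8->C; (4,10):dx=-3,dy=+16->D; (5,6):dx=+11,dy=-5->D; (5,7):dx=+4,dy=-15->D
  (5,8):dx=+8,dy=-9->D; (5,9):dx=+10,dy=-11->D; (5,10):dx=+6,dy=-3->D; (6,7):dx=-7,dy=-10->C
  (6,8):dx=-3,dy=-4->C; (6,9):dx=-1,dy=-6->C; (6,10):dx=-5,dy=+2->D; (7,8):dx=+4,dy=+6->C
  (7,9):dx=+6,dy=+4->C; (7,10):dx=+2,dy=+12->C; (8,9):dx=+2,dy=-2->D; (8,10):dx=-2,dy=+6->D
  (9,10):dx=-4,dy=+8->D
Step 2: C = 22, D = 23, total pairs = 45.
Step 3: tau = (C - D)/(n(n-1)/2) = (22 - 23)/45 = -0.022222.
Step 4: Exact two-sided p-value (enumerate n! = 3628800 permutations of y under H0): p = 1.000000.
Step 5: alpha = 0.05. fail to reject H0.

tau_b = -0.0222 (C=22, D=23), p = 1.000000, fail to reject H0.


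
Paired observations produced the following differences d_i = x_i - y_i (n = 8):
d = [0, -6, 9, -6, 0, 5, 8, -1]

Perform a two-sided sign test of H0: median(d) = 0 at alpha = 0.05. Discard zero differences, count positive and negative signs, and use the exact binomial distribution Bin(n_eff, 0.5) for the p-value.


Step 1: Discard zero differences. Original n = 8; n_eff = number of nonzero differences = 6.
Nonzero differences (with sign): -6, +9, -6, +5, +8, -1
Step 2: Count signs: positive = 3, negative = 3.
Step 3: Under H0: P(positive) = 0.5, so the number of positives S ~ Bin(6, 0.5).
Step 4: Two-sided exact p-value = sum of Bin(6,0.5) probabilities at or below the observed probability = 1.000000.
Step 5: alpha = 0.05. fail to reject H0.

n_eff = 6, pos = 3, neg = 3, p = 1.000000, fail to reject H0.


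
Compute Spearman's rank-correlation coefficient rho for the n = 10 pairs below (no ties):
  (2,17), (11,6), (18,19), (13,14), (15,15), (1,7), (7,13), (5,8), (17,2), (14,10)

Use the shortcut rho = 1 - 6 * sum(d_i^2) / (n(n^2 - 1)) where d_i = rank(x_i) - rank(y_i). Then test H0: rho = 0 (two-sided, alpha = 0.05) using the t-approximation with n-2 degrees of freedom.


Step 1: Rank x and y separately (midranks; no ties here).
rank(x): 2->2, 11->5, 18->10, 13->6, 15->8, 1->1, 7->4, 5->3, 17->9, 14->7
rank(y): 17->9, 6->2, 19->10, 14->7, 15->8, 7->3, 13->6, 8->4, 2->1, 10->5
Step 2: d_i = R_x(i) - R_y(i); compute d_i^2.
  (2-9)^2=49, (5-2)^2=9, (10-10)^2=0, (6-7)^2=1, (8-8)^2=0, (1-3)^2=4, (4-6)^2=4, (3-4)^2=1, (9-1)^2=64, (7-5)^2=4
sum(d^2) = 136.
Step 3: rho = 1 - 6*136 / (10*(10^2 - 1)) = 1 - 816/990 = 0.175758.
Step 4: Under H0, t = rho * sqrt((n-2)/(1-rho^2)) = 0.5050 ~ t(8).
Step 5: Two-sided p-value from the t-distribution with 8 df = 0.627188.
Step 6: alpha = 0.05. fail to reject H0.

rho = 0.1758, p = 0.627188, fail to reject H0 at alpha = 0.05.


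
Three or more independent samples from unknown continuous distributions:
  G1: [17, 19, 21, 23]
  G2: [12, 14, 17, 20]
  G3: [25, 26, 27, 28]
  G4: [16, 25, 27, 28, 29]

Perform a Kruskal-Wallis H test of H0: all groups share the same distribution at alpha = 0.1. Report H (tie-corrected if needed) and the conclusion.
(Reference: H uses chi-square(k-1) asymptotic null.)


Step 1: Combine all N = 17 observations and assign midranks.
sorted (value, group, rank): (12,G2,1), (14,G2,2), (16,G4,3), (17,G1,4.5), (17,G2,4.5), (19,G1,6), (20,G2,7), (21,G1,8), (23,G1,9), (25,G3,10.5), (25,G4,10.5), (26,G3,12), (27,G3,13.5), (27,G4,13.5), (28,G3,15.5), (28,G4,15.5), (29,G4,17)
Step 2: Sum ranks within each group.
R_1 = 27.5 (n_1 = 4)
R_2 = 14.5 (n_2 = 4)
R_3 = 51.5 (n_3 = 4)
R_4 = 59.5 (n_4 = 5)
Step 3: H = 12/(N(N+1)) * sum(R_i^2/n_i) - 3(N+1)
     = 12/(17*18) * (27.5^2/4 + 14.5^2/4 + 51.5^2/4 + 59.5^2/5) - 3*18
     = 0.039216 * 1612.74 - 54
     = 9.244608.
Step 4: Ties present; correction factor C = 1 - 24/(17^3 - 17) = 0.995098. Corrected H = 9.244608 / 0.995098 = 9.290148.
Step 5: Under H0, H ~ chi^2(3); p-value = 0.025672.
Step 6: alpha = 0.1. reject H0.

H = 9.2901, df = 3, p = 0.025672, reject H0.


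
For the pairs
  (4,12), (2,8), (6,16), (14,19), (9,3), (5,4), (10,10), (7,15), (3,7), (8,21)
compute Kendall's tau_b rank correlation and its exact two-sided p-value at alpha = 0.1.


Step 1: Enumerate the 45 unordered pairs (i,j) with i<j and classify each by sign(x_j-x_i) * sign(y_j-y_i).
  (1,2):dx=-2,dy=-4->C; (1,3):dx=+2,dy=+4->C; (1,4):dx=+10,dy=+7->C; (1,5):dx=+5,dy=-9->D
  (1,6):dx=+1,dy=-8->D; (1,7):dx=+6,dy=-2->D; (1,8):dx=+3,dy=+3->C; (1,9):dx=-1,dy=-5->C
  (1,10):dx=+4,dy=+9->C; (2,3):dx=+4,dy=+8->C; (2,4):dx=+12,dy=+11->C; (2,5):dx=+7,dy=-5->D
  (2,6):dx=+3,dy=-4->D; (2,7):dx=+8,dy=+2->C; (2,8):dx=+5,dy=+7->C; (2,9):dx=+1,dy=-1->D
  (2,10):dx=+6,dy=+13->C; (3,4):dx=+8,dy=+3->C; (3,5):dx=+3,dy=-13->D; (3,6):dx=-1,dy=-12->C
  (3,7):dx=+4,dy=-6->D; (3,8):dx=+1,dy=-1->D; (3,9):dx=-3,dy=-9->C; (3,10):dx=+2,dy=+5->C
  (4,5):dx=-5,dy=-16->C; (4,6):dx=-9,dy=-15->C; (4,7):dx=-4,dy=-9->C; (4,8):dx=-7,dy=-4->C
  (4,9):dx=-11,dy=-12->C; (4,10):dx=-6,dy=+2->D; (5,6):dx=-4,dy=+1->D; (5,7):dx=+1,dy=+7->C
  (5,8):dx=-2,dy=+12->D; (5,9):dx=-6,dy=+4->D; (5,10):dx=-1,dy=+18->D; (6,7):dx=+5,dy=+6->C
  (6,8):dx=+2,dy=+11->C; (6,9):dx=-2,dy=+3->D; (6,10):dx=+3,dy=+17->C; (7,8):dx=-3,dy=+5->D
  (7,9):dx=-7,dy=-3->C; (7,10):dx=-2,dy=+11->D; (8,9):dx=-4,dy=-8->C; (8,10):dx=+1,dy=+6->C
  (9,10):dx=+5,dy=+14->C
Step 2: C = 28, D = 17, total pairs = 45.
Step 3: tau = (C - D)/(n(n-1)/2) = (28 - 17)/45 = 0.244444.
Step 4: Exact two-sided p-value (enumerate n! = 3628800 permutations of y under H0): p = 0.380720.
Step 5: alpha = 0.1. fail to reject H0.

tau_b = 0.2444 (C=28, D=17), p = 0.380720, fail to reject H0.


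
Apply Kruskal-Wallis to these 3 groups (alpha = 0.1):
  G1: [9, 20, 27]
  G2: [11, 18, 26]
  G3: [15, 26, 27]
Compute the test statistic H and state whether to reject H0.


Step 1: Combine all N = 9 observations and assign midranks.
sorted (value, group, rank): (9,G1,1), (11,G2,2), (15,G3,3), (18,G2,4), (20,G1,5), (26,G2,6.5), (26,G3,6.5), (27,G1,8.5), (27,G3,8.5)
Step 2: Sum ranks within each group.
R_1 = 14.5 (n_1 = 3)
R_2 = 12.5 (n_2 = 3)
R_3 = 18 (n_3 = 3)
Step 3: H = 12/(N(N+1)) * sum(R_i^2/n_i) - 3(N+1)
     = 12/(9*10) * (14.5^2/3 + 12.5^2/3 + 18^2/3) - 3*10
     = 0.133333 * 230.167 - 30
     = 0.688889.
Step 4: Ties present; correction factor C = 1 - 12/(9^3 - 9) = 0.983333. Corrected H = 0.688889 / 0.983333 = 0.700565.
Step 5: Under H0, H ~ chi^2(2); p-value = 0.704489.
Step 6: alpha = 0.1. fail to reject H0.

H = 0.7006, df = 2, p = 0.704489, fail to reject H0.


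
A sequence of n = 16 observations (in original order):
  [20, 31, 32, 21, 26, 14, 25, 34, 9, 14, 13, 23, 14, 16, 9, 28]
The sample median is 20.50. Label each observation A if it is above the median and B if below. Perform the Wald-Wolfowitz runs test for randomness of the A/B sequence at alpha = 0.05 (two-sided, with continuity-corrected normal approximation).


Step 1: Compute median = 20.50; label A = above, B = below.
Labels in order: BAAAABAABBBABBBA  (n_A = 8, n_B = 8)
Step 2: Count runs R = 8.
Step 3: Under H0 (random ordering), E[R] = 2*n_A*n_B/(n_A+n_B) + 1 = 2*8*8/16 + 1 = 9.0000.
        Var[R] = 2*n_A*n_B*(2*n_A*n_B - n_A - n_B) / ((n_A+n_B)^2 * (n_A+n_B-1)) = 14336/3840 = 3.7333.
        SD[R] = 1.9322.
Step 4: Continuity-corrected z = (R + 0.5 - E[R]) / SD[R] = (8 + 0.5 - 9.0000) / 1.9322 = -0.2588.
Step 5: Two-sided p-value via normal approximation = 2*(1 - Phi(|z|)) = 0.795809.
Step 6: alpha = 0.05. fail to reject H0.

R = 8, z = -0.2588, p = 0.795809, fail to reject H0.


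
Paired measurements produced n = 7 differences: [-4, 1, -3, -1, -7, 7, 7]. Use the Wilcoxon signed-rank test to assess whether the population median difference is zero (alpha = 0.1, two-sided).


Step 1: Drop any zero differences (none here) and take |d_i|.
|d| = [4, 1, 3, 1, 7, 7, 7]
Step 2: Midrank |d_i| (ties get averaged ranks).
ranks: |4|->4, |1|->1.5, |3|->3, |1|->1.5, |7|->6, |7|->6, |7|->6
Step 3: Attach original signs; sum ranks with positive sign and with negative sign.
W+ = 1.5 + 6 + 6 = 13.5
W- = 4 + 3 + 1.5 + 6 = 14.5
(Check: W+ + W- = 28 should equal n(n+1)/2 = 28.)
Step 4: Test statistic W = min(W+, W-) = 13.5.
Step 5: Ties in |d|, so use the tie-corrected normal approximation.
        E[W] = n(n+1)/4 = 7*8/4 = 14.
        Tie groups: |d|=1 (t=2), |d|=7 (t=3); sum(t^3 - t) = 30.
        Var[W] = n(n+1)(2n+1)/24 - sum(t^3-t)/48 = 840/24 - 30/48 = 34.375.
        z = (W - E[W]) / sqrt(Var[W]) = (13.5 - 14) / 5.8630 = -0.0853.
        Two-sided p = 2*Phi(z) = 0.932039.
Step 6: alpha = 0.1. fail to reject H0.

W+ = 13.5, W- = 14.5, W = min = 13.5, p = 0.932039, fail to reject H0.


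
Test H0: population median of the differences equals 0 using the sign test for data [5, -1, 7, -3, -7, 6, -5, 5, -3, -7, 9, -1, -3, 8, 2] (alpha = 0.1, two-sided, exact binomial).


Step 1: Discard zero differences. Original n = 15; n_eff = number of nonzero differences = 15.
Nonzero differences (with sign): +5, -1, +7, -3, -7, +6, -5, +5, -3, -7, +9, -1, -3, +8, +2
Step 2: Count signs: positive = 7, negative = 8.
Step 3: Under H0: P(positive) = 0.5, so the number of positives S ~ Bin(15, 0.5).
Step 4: Two-sided exact p-value = sum of Bin(15,0.5) probabilities at or below the observed probability = 1.000000.
Step 5: alpha = 0.1. fail to reject H0.

n_eff = 15, pos = 7, neg = 8, p = 1.000000, fail to reject H0.


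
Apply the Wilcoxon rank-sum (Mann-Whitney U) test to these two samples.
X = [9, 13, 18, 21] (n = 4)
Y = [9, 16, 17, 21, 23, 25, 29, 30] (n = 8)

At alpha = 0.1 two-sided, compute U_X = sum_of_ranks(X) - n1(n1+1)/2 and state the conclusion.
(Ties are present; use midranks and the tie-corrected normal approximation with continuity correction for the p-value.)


Step 1: Combine and sort all 12 observations; assign midranks.
sorted (value, group): (9,X), (9,Y), (13,X), (16,Y), (17,Y), (18,X), (21,X), (21,Y), (23,Y), (25,Y), (29,Y), (30,Y)
ranks: 9->1.5, 9->1.5, 13->3, 16->4, 17->5, 18->6, 21->7.5, 21->7.5, 23->9, 25->10, 29->11, 30->12
Step 2: Rank sum for X: R1 = 1.5 + 3 + 6 + 7.5 = 18.
Step 3: U_X = R1 - n1(n1+1)/2 = 18 - 4*5/2 = 18 - 10 = 8.
       U_Y = n1*n2 - U_X = 32 - 8 = 24.
Step 4: Ties are present, so use the tie-corrected normal approximation (with continuity correction) for the p-value.
Step 5: p-value = 0.201148; compare to alpha = 0.1. fail to reject H0.

U_X = 8, p = 0.201148, fail to reject H0 at alpha = 0.1.


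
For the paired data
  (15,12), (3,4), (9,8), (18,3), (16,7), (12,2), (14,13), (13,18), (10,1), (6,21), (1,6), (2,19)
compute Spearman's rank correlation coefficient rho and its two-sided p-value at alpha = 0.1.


Step 1: Rank x and y separately (midranks; no ties here).
rank(x): 15->10, 3->3, 9->5, 18->12, 16->11, 12->7, 14->9, 13->8, 10->6, 6->4, 1->1, 2->2
rank(y): 12->8, 4->4, 8->7, 3->3, 7->6, 2->2, 13->9, 18->10, 1->1, 21->12, 6->5, 19->11
Step 2: d_i = R_x(i) - R_y(i); compute d_i^2.
  (10-8)^2=4, (3-4)^2=1, (5-7)^2=4, (12-3)^2=81, (11-6)^2=25, (7-2)^2=25, (9-9)^2=0, (8-10)^2=4, (6-1)^2=25, (4-12)^2=64, (1-5)^2=16, (2-11)^2=81
sum(d^2) = 330.
Step 3: rho = 1 - 6*330 / (12*(12^2 - 1)) = 1 - 1980/1716 = -0.153846.
Step 4: Under H0, t = rho * sqrt((n-2)/(1-rho^2)) = -0.4924 ~ t(10).
Step 5: Two-sided p-value from the t-distribution with 10 df = 0.633091.
Step 6: alpha = 0.1. fail to reject H0.

rho = -0.1538, p = 0.633091, fail to reject H0 at alpha = 0.1.


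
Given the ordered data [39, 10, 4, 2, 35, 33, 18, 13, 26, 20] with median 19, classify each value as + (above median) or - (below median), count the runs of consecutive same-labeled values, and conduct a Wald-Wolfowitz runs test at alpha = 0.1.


Step 1: Compute median = 19; label A = above, B = below.
Labels in order: ABBBAABBAA  (n_A = 5, n_B = 5)
Step 2: Count runs R = 5.
Step 3: Under H0 (random ordering), E[R] = 2*n_A*n_B/(n_A+n_B) + 1 = 2*5*5/10 + 1 = 6.0000.
        Var[R] = 2*n_A*n_B*(2*n_A*n_B - n_A - n_B) / ((n_A+n_B)^2 * (n_A+n_B-1)) = 2000/900 = 2.2222.
        SD[R] = 1.4907.
Step 4: Continuity-corrected z = (R + 0.5 - E[R]) / SD[R] = (5 + 0.5 - 6.0000) / 1.4907 = -0.3354.
Step 5: Two-sided p-value via normal approximation = 2*(1 - Phi(|z|)) = 0.737316.
Step 6: alpha = 0.1. fail to reject H0.

R = 5, z = -0.3354, p = 0.737316, fail to reject H0.


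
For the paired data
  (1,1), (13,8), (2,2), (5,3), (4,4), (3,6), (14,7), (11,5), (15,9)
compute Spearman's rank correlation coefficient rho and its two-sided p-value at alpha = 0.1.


Step 1: Rank x and y separately (midranks; no ties here).
rank(x): 1->1, 13->7, 2->2, 5->5, 4->4, 3->3, 14->8, 11->6, 15->9
rank(y): 1->1, 8->8, 2->2, 3->3, 4->4, 6->6, 7->7, 5->5, 9->9
Step 2: d_i = R_x(i) - R_y(i); compute d_i^2.
  (1-1)^2=0, (7-8)^2=1, (2-2)^2=0, (5-3)^2=4, (4-4)^2=0, (3-6)^2=9, (8-7)^2=1, (6-5)^2=1, (9-9)^2=0
sum(d^2) = 16.
Step 3: rho = 1 - 6*16 / (9*(9^2 - 1)) = 1 - 96/720 = 0.866667.
Step 4: Under H0, t = rho * sqrt((n-2)/(1-rho^2)) = 4.5962 ~ t(7).
Step 5: Two-sided p-value from the t-distribution with 7 df = 0.002495.
Step 6: alpha = 0.1. reject H0.

rho = 0.8667, p = 0.002495, reject H0 at alpha = 0.1.


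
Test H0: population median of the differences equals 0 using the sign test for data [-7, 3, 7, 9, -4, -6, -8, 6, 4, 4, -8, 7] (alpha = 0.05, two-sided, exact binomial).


Step 1: Discard zero differences. Original n = 12; n_eff = number of nonzero differences = 12.
Nonzero differences (with sign): -7, +3, +7, +9, -4, -6, -8, +6, +4, +4, -8, +7
Step 2: Count signs: positive = 7, negative = 5.
Step 3: Under H0: P(positive) = 0.5, so the number of positives S ~ Bin(12, 0.5).
Step 4: Two-sided exact p-value = sum of Bin(12,0.5) probabilities at or below the observed probability = 0.774414.
Step 5: alpha = 0.05. fail to reject H0.

n_eff = 12, pos = 7, neg = 5, p = 0.774414, fail to reject H0.


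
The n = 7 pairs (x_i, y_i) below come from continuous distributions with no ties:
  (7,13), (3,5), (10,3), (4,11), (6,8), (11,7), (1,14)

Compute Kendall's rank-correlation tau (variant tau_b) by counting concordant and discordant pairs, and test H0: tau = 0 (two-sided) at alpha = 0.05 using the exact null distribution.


Step 1: Enumerate the 21 unordered pairs (i,j) with i<j and classify each by sign(x_j-x_i) * sign(y_j-y_i).
  (1,2):dx=-4,dy=-8->C; (1,3):dx=+3,dy=-10->D; (1,4):dx=-3,dy=-2->C; (1,5):dx=-1,dy=-5->C
  (1,6):dx=+4,dy=-6->D; (1,7):dx=-6,dy=+1->D; (2,3):dx=+7,dy=-2->D; (2,4):dx=+1,dy=+6->C
  (2,5):dx=+3,dy=+3->C; (2,6):dx=+8,dy=+2->C; (2,7):dx=-2,dy=+9->D; (3,4):dx=-6,dy=+8->D
  (3,5):dx=-4,dy=+5->D; (3,6):dx=+1,dy=+4->C; (3,7):dx=-9,dy=+11->D; (4,5):dx=+2,dy=-3->D
  (4,6):dx=+7,dy=-4->D; (4,7):dx=-3,dy=+3->D; (5,6):dx=+5,dy=-1->D; (5,7):dx=-5,dy=+6->D
  (6,7):dx=-10,dy=+7->D
Step 2: C = 7, D = 14, total pairs = 21.
Step 3: tau = (C - D)/(n(n-1)/2) = (7 - 14)/21 = -0.333333.
Step 4: Exact two-sided p-value (enumerate n! = 5040 permutations of y under H0): p = 0.381349.
Step 5: alpha = 0.05. fail to reject H0.

tau_b = -0.3333 (C=7, D=14), p = 0.381349, fail to reject H0.


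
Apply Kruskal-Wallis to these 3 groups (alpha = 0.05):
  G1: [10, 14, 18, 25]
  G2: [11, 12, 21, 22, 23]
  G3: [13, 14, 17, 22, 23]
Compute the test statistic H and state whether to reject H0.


Step 1: Combine all N = 14 observations and assign midranks.
sorted (value, group, rank): (10,G1,1), (11,G2,2), (12,G2,3), (13,G3,4), (14,G1,5.5), (14,G3,5.5), (17,G3,7), (18,G1,8), (21,G2,9), (22,G2,10.5), (22,G3,10.5), (23,G2,12.5), (23,G3,12.5), (25,G1,14)
Step 2: Sum ranks within each group.
R_1 = 28.5 (n_1 = 4)
R_2 = 37 (n_2 = 5)
R_3 = 39.5 (n_3 = 5)
Step 3: H = 12/(N(N+1)) * sum(R_i^2/n_i) - 3(N+1)
     = 12/(14*15) * (28.5^2/4 + 37^2/5 + 39.5^2/5) - 3*15
     = 0.057143 * 788.913 - 45
     = 0.080714.
Step 4: Ties present; correction factor C = 1 - 18/(14^3 - 14) = 0.993407. Corrected H = 0.080714 / 0.993407 = 0.081250.
Step 5: Under H0, H ~ chi^2(2); p-value = 0.960189.
Step 6: alpha = 0.05. fail to reject H0.

H = 0.0813, df = 2, p = 0.960189, fail to reject H0.


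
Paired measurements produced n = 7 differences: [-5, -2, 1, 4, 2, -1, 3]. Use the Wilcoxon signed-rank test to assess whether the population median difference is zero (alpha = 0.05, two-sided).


Step 1: Drop any zero differences (none here) and take |d_i|.
|d| = [5, 2, 1, 4, 2, 1, 3]
Step 2: Midrank |d_i| (ties get averaged ranks).
ranks: |5|->7, |2|->3.5, |1|->1.5, |4|->6, |2|->3.5, |1|->1.5, |3|->5
Step 3: Attach original signs; sum ranks with positive sign and with negative sign.
W+ = 1.5 + 6 + 3.5 + 5 = 16
W- = 7 + 3.5 + 1.5 = 12
(Check: W+ + W- = 28 should equal n(n+1)/2 = 28.)
Step 4: Test statistic W = min(W+, W-) = 12.
Step 5: Ties in |d|, so use the tie-corrected normal approximation.
        E[W] = n(n+1)/4 = 7*8/4 = 14.
        Tie groups: |d|=1 (t=2), |d|=2 (t=2); sum(t^3 - t) = 12.
        Var[W] = n(n+1)(2n+1)/24 - sum(t^3-t)/48 = 840/24 - 12/48 = 34.75.
        z = (W - E[W]) / sqrt(Var[W]) = (12 - 14) / 5.8949 = -0.3393.
        Two-sided p = 2*Phi(z) = 0.734402.
Step 6: alpha = 0.05. fail to reject H0.

W+ = 16, W- = 12, W = min = 12, p = 0.734402, fail to reject H0.


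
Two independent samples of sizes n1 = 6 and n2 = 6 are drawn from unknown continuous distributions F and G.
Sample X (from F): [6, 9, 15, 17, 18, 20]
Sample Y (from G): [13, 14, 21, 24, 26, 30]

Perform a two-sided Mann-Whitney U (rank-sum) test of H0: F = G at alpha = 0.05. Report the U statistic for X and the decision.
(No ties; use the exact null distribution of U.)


Step 1: Combine and sort all 12 observations; assign midranks.
sorted (value, group): (6,X), (9,X), (13,Y), (14,Y), (15,X), (17,X), (18,X), (20,X), (21,Y), (24,Y), (26,Y), (30,Y)
ranks: 6->1, 9->2, 13->3, 14->4, 15->5, 17->6, 18->7, 20->8, 21->9, 24->10, 26->11, 30->12
Step 2: Rank sum for X: R1 = 1 + 2 + 5 + 6 + 7 + 8 = 29.
Step 3: U_X = R1 - n1(n1+1)/2 = 29 - 6*7/2 = 29 - 21 = 8.
       U_Y = n1*n2 - U_X = 36 - 8 = 28.
Step 4: No ties, so the exact null distribution of U (based on enumerating the C(12,6) = 924 equally likely rank assignments) gives the two-sided p-value.
Step 5: p-value = 0.132035; compare to alpha = 0.05. fail to reject H0.

U_X = 8, p = 0.132035, fail to reject H0 at alpha = 0.05.
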